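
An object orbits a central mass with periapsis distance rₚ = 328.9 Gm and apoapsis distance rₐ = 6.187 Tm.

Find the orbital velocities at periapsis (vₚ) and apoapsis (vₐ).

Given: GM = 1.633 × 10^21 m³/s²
rₚ = 328.9 Gm = 3.289 × 10^11 m
rₐ = 6.187 Tm = 6.187 × 10^12 m
GM = 1.633 × 10^21 m³/s²
a = (rₚ + rₐ)/2 = 3.25795 × 10^12 m
Vis-viva: v² = GM (2/r − 1/a)
vₚ² = 1.633 × 10^21 × (6.08088 × 10^-12 − 3.06941 × 10^-13) = 9.42883 × 10^9 m²/s²
vₚ = 97102.2 m/s ≈ 97.1 km/s
vₐ² = 1.633 × 10^21 × (3.23258 × 10^-13 − 3.06941 × 10^-13) = 2.66456 × 10^7 m²/s²
vₐ = 5161.94 m/s ≈ 5.162 km/s

Final answer: vₚ = 97.1 km/s, vₐ = 5.162 km/s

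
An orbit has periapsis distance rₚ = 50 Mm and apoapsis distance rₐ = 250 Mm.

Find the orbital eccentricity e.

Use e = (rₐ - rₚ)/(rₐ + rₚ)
rₚ = 50 Mm = 5 × 10^7 m
rₐ = 250 Mm = 2.5 × 10^8 m
rₐ − rₚ = 2 × 10^8 m
rₐ + rₚ = 3 × 10^8 m
e = (rₐ − rₚ)/(rₐ + rₚ) = 0.666667

Final answer: e = 0.6667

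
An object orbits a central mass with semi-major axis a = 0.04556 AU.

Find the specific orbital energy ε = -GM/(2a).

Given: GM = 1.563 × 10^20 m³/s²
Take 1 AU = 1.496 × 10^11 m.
a = 0.04556 AU = 6.81578 × 10^9 m
GM = 1.563 × 10^20 m³/s²
2a = 1.36316 × 10^10 m
ε = −GM/(2a) = -1.1466 × 10^10 J/kg ≈ -11.47 GJ/kg

Final answer: -11.47 GJ/kg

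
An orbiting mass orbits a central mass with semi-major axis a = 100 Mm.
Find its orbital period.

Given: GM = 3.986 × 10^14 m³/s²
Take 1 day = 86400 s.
a = 100 Mm = 1 × 10^8 m
GM = 3.986 × 10^14 m³/s²
a³ = 1 × 10^24 m³
T = 2π √(a³/GM) = 2π √((1 × 10^24) / (3.986 × 10^14)) = 2π × 50087.7 s
T = 314710 s ≈ 3.642 days

Final answer: 3.642 days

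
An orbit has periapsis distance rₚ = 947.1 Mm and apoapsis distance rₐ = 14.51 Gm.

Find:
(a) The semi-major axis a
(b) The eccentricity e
rₚ = 947.1 Mm = 9.471 × 10^8 m
rₐ = 14.51 Gm = 1.451 × 10^10 m
(a) a = (rₚ + rₐ)/2 = 7.72855 × 10^9 m ≈ 7.729 Gm
(b) e = (rₐ − rₚ)/(rₐ + rₚ) = (1.35629 × 10^10) / (1.54571 × 10^10) = 0.877454

Final answer:
(a) a = 7.729 Gm
(b) e = 0.8775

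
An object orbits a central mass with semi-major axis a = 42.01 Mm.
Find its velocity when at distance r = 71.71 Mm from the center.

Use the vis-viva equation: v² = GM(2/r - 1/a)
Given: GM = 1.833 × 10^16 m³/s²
a = 42.01 Mm = 4.201 × 10^7 m
r = 71.71 Mm = 7.171 × 10^7 m
GM = 1.833 × 10^16 m³/s²
2/r − 1/a = 2.78901 × 10^-8 − 2.38039 × 10^-8 = 4.08626 × 10^-9 m⁻¹
v² = GM (2/r − 1/a) = 7.49011 × 10^7 m²/s²
v = 8654.54 m/s ≈ 8.655 km/s

Final answer: 8.655 km/s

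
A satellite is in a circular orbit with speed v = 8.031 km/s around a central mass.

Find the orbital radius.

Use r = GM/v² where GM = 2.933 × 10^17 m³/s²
v = 8.031 km/s = 8031 m/s
GM = 2.933 × 10^17 m³/s²
v² = 6.4497 × 10^7 m²/s²
r = GM/v² = (2.933 × 10^17) / (6.4497 × 10^7) = 4.5475 × 10^9 m ≈ 4.548 Gm

Final answer: 4.548 Gm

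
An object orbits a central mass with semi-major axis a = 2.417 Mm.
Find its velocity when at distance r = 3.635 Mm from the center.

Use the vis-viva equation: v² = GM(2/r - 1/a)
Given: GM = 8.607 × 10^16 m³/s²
a = 2.417 Mm = 2.417 × 10^6 m
r = 3.635 Mm = 3.635 × 10^6 m
GM = 8.607 × 10^16 m³/s²
2/r − 1/a = 5.50206 × 10^-7 − 4.13736 × 10^-7 = 1.3647 × 10^-7 m⁻¹
v² = GM (2/r − 1/a) = 1.1746 × 10^10 m²/s²
v = 108379 m/s ≈ 108.4 km/s

Final answer: 108.4 km/s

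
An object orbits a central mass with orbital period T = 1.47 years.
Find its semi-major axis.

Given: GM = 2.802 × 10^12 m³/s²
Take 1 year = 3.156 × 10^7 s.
T = 1.47 years = 4.63932 × 10^7 s
GM = 2.802 × 10^12 m³/s²
Kepler's third law: a³ = GM T² / (4π²)
T² = 2.15233 × 10^15 s²
a³ = (2.802 × 10^12) × (2.15233 × 10^15) / (4π²) = 1.52763 × 10^26 m³
a = (a³)^(1/3) = 5.34571 × 10^8 m ≈ 534.6 Mm

Final answer: 534.6 Mm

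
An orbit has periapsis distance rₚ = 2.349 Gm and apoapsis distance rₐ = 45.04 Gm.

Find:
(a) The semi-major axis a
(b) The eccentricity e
rₚ = 2.349 Gm = 2.349 × 10^9 m
rₐ = 45.04 Gm = 4.504 × 10^10 m
(a) a = (rₚ + rₐ)/2 = 2.36945 × 10^10 m ≈ 23.69 Gm
(b) e = (rₐ − rₚ)/(rₐ + rₚ) = (4.2691 × 10^10) / (4.7389 × 10^10) = 0.900863

Final answer:
(a) a = 23.69 Gm
(b) e = 0.9009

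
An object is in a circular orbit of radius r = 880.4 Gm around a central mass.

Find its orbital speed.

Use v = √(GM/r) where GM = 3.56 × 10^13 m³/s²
r = 880.4 Gm = 8.804 × 10^11 m
GM = 3.56 × 10^13 m³/s²
GM/r = (3.56 × 10^13) / (8.804 × 10^11) = 40.4362 m²/s²
v = √(GM/r) = 6.35894 m/s ≈ 6.359 m/s

Final answer: 6.359 m/s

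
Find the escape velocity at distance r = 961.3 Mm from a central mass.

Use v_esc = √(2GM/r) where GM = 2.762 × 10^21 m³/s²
r = 961.3 Mm = 9.613 × 10^8 m
GM = 2.762 × 10^21 m³/s²
2GM/r = 2 × (2.762 × 10^21) / (9.613 × 10^8) = 5.74639 × 10^12 m²/s²
v_esc = √(2GM/r) = 2.39716 × 10^6 m/s ≈ 2397 km/s

Final answer: 2397 km/s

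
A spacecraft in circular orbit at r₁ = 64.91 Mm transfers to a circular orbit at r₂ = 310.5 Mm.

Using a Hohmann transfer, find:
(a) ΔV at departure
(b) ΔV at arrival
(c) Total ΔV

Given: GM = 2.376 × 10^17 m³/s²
r₁ = 64.91 Mm = 6.491 × 10^7 m
r₂ = 310.5 Mm = 3.105 × 10^8 m
GM = 2.376 × 10^17 m³/s²
Transfer ellipse: a_t = (r₁ + r₂)/2 = 1.87705 × 10^8 m
Circular speed at r₁: v₁ = √(GM/r₁) = 60501.7 m/s
Transfer speed at r₁ (periapsis): v₁ₜ = √(GM(2/r₁ − 1/a_t)) = 77814.5 m/s
(a) ΔV₁ = v₁ₜ − v₁ = 17312.8 m/s ≈ 17.31 km/s
Circular speed at r₂: v₂ = √(GM/r₂) = 27662.6 m/s
Transfer speed at r₂ (apoapsis): v₂ₜ = √(GM(2/r₂ − 1/a_t)) = 16267.1 m/s
(b) ΔV₂ = v₂ − v₂ₜ = 11395.5 m/s ≈ 11.4 km/s
(c) ΔV_total = ΔV₁ + ΔV₂ = 28708.2 m/s ≈ 28.71 km/s

Final answer:
(a) ΔV₁ = 17.31 km/s
(b) ΔV₂ = 11.4 km/s
(c) ΔV_total = 28.71 km/s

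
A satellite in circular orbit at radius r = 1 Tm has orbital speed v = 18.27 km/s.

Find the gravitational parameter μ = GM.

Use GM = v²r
r = 1 Tm = 1 × 10^12 m
v = 18.27 km/s = 18270 m/s
v² = 3.33793 × 10^8 m²/s²
GM = v²r = 3.33793 × 10^8 × 1 × 10^12 = 3.33793 × 10^20 m³/s²
GM ≈ 3.338 × 10^20 m³/s²

Final answer: GM = 3.338 × 10^20 m³/s²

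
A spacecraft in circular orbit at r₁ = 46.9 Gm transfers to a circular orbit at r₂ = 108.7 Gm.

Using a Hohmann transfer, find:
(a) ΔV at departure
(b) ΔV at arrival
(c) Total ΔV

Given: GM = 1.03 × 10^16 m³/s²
r₁ = 46.9 Gm = 4.69 × 10^10 m
r₂ = 108.7 Gm = 1.087 × 10^11 m
GM = 1.03 × 10^16 m³/s²
Transfer ellipse: a_t = (r₁ + r₂)/2 = 7.78 × 10^10 m
Circular speed at r₁: v₁ = √(GM/r₁) = 468.632 m/s
Transfer speed at r₁ (periapsis): v₁ₜ = √(GM(2/r₁ − 1/a_t)) = 553.933 m/s
(a) ΔV₁ = v₁ₜ − v₁ = 85.3006 m/s ≈ 85.3 m/s
Circular speed at r₂: v₂ = √(GM/r₂) = 307.825 m/s
Transfer speed at r₂ (apoapsis): v₂ₜ = √(GM(2/r₂ − 1/a_t)) = 239.001 m/s
(b) ΔV₂ = v₂ − v₂ₜ = 68.8236 m/s ≈ 68.82 m/s
(c) ΔV_total = ΔV₁ + ΔV₂ = 154.124 m/s ≈ 154.1 m/s

Final answer:
(a) ΔV₁ = 85.3 m/s
(b) ΔV₂ = 68.82 m/s
(c) ΔV_total = 154.1 m/s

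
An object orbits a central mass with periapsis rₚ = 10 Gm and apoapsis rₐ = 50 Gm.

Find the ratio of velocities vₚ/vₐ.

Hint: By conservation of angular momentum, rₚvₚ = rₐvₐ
rₚ = 10 Gm = 1 × 10^10 m
rₐ = 50 Gm = 5 × 10^10 m
rₚvₚ = rₐvₐ  ⇒  vₚ/vₐ = rₐ/rₚ
vₚ/vₐ = (5 × 10^10) / (1 × 10^10) = 5

Final answer: vₚ/vₐ = 5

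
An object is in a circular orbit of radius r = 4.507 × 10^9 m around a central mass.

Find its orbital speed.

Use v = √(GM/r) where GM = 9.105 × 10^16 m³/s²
r = 4.507 × 10^9 m
GM = 9.105 × 10^16 m³/s²
GM/r = (9.105 × 10^16) / (4.507 × 10^9) = 2.02019 × 10^7 m²/s²
v = √(GM/r) = 4494.65 m/s ≈ 4.495 km/s

Final answer: 4.495 km/s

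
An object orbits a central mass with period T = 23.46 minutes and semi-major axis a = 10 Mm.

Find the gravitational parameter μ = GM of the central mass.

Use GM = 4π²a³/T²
T = 23.46 minutes = 1407.6 s
a = 10 Mm = 1 × 10^7 m
a³ = 1 × 10^21 m³
T² = 1.98134 × 10^6 s²
GM = 4π² × (1 × 10^21) / (1.98134 × 10^6) = 1.99251 × 10^16 m³/s²
GM ≈ 1.993 × 10^16 m³/s²

Final answer: GM = 1.993 × 10^16 m³/s²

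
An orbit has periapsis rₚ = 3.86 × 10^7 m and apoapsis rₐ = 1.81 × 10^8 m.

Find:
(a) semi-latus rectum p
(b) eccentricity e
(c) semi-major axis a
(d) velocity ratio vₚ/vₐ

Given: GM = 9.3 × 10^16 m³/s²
rₚ = 3.86 × 10^7 m
rₐ = 1.81 × 10^8 m
GM = 9.3 × 10^16 m³/s²
a = (rₚ + rₐ)/2 = 1.098 × 10^8 m
e = (rₐ − rₚ)/(rₐ + rₚ) = (1.424 × 10^8) / (2.196 × 10^8) = 0.648452
(a) 1 − e² = 0.57951;  p = a(1 − e²) = 1.098 × 10^8 × 0.57951 = 6.36302 × 10^7 m ≈ 6.363 × 10^7 m
(b) e = 0.648452 ≈ 0.6485
(c) a = 1.098 × 10^8 m ≈ 1.098 × 10^8 m
(d) vₚ/vₐ = rₐ/rₚ (angular momentum) = (1.81 × 10^8) / (3.86 × 10^7) = 4.68912 ≈ 4.689

Final answer:
(a) semi-latus rectum p = 6.363 × 10^7 m
(b) eccentricity e = 0.6485
(c) semi-major axis a = 1.098 × 10^8 m
(d) velocity ratio vₚ/vₐ = 4.689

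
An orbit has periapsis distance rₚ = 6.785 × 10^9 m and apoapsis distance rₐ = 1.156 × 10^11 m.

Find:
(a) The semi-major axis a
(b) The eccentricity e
rₚ = 6.785 × 10^9 m
rₐ = 1.156 × 10^11 m
(a) a = (rₚ + rₐ)/2 = 6.11925 × 10^10 m ≈ 6.119 × 10^10 m
(b) e = (rₐ − rₚ)/(rₐ + rₚ) = (1.08815 × 10^11) / (1.22385 × 10^11) = 0.88912

Final answer:
(a) a = 6.119 × 10^10 m
(b) e = 0.8891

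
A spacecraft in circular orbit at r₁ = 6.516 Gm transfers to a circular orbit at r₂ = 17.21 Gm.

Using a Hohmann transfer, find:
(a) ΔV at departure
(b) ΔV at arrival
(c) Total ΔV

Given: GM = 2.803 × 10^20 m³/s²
r₁ = 6.516 Gm = 6.516 × 10^9 m
r₂ = 17.21 Gm = 1.721 × 10^10 m
GM = 2.803 × 10^20 m³/s²
Transfer ellipse: a_t = (r₁ + r₂)/2 = 1.1863 × 10^10 m
Circular speed at r₁: v₁ = √(GM/r₁) = 207406 m/s
Transfer speed at r₁ (periapsis): v₁ₜ = √(GM(2/r₁ − 1/a_t)) = 249813 m/s
(a) ΔV₁ = v₁ₜ − v₁ = 42406.7 m/s ≈ 42.41 km/s
Circular speed at r₂: v₂ = √(GM/r₂) = 127621 m/s
Transfer speed at r₂ (apoapsis): v₂ₜ = √(GM(2/r₂ − 1/a_t)) = 94583.3 m/s
(b) ΔV₂ = v₂ − v₂ₜ = 33037.4 m/s ≈ 33.04 km/s
(c) ΔV_total = ΔV₁ + ΔV₂ = 75444.1 m/s ≈ 75.44 km/s

Final answer:
(a) ΔV₁ = 42.41 km/s
(b) ΔV₂ = 33.04 km/s
(c) ΔV_total = 75.44 km/s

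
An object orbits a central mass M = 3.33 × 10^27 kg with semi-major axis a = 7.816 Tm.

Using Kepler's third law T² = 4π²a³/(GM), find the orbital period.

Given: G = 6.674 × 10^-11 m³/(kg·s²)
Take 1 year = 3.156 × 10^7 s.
M = 3.33 × 10^27 kg
GM = G × M = 6.674 × 10^-11 × 3.33 × 10^27 = 2.22244 × 10^17 m³/s²
a = 7.816 Tm = 7.816 × 10^12 m
a³ = 4.77478 × 10^38 m³
T = 2π √(a³/GM) = 2π √((4.77478 × 10^38) / (2.22244 × 10^17)) = 2π × 4.63513 × 10^10 s
T = 2.91234 × 10^11 s ≈ 9228 years

Final answer: 9228 years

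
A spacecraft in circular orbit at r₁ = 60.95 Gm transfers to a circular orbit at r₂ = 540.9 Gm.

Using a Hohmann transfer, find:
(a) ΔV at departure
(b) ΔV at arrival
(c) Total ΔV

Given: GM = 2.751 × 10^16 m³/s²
r₁ = 60.95 Gm = 6.095 × 10^10 m
r₂ = 540.9 Gm = 5.409 × 10^11 m
GM = 2.751 × 10^16 m³/s²
Transfer ellipse: a_t = (r₁ + r₂)/2 = 3.00925 × 10^11 m
Circular speed at r₁: v₁ = √(GM/r₁) = 671.829 m/s
Transfer speed at r₁ (periapsis): v₁ₜ = √(GM(2/r₁ − 1/a_t)) = 900.716 m/s
(a) ΔV₁ = v₁ₜ − v₁ = 228.887 m/s ≈ 228.9 m/s
Circular speed at r₂: v₂ = √(GM/r₂) = 225.521 m/s
Transfer speed at r₂ (apoapsis): v₂ₜ = √(GM(2/r₂ − 1/a_t)) = 101.495 m/s
(b) ΔV₂ = v₂ − v₂ₜ = 124.026 m/s ≈ 124 m/s
(c) ΔV_total = ΔV₁ + ΔV₂ = 352.913 m/s ≈ 352.9 m/s

Final answer:
(a) ΔV₁ = 228.9 m/s
(b) ΔV₂ = 124 m/s
(c) ΔV_total = 352.9 m/s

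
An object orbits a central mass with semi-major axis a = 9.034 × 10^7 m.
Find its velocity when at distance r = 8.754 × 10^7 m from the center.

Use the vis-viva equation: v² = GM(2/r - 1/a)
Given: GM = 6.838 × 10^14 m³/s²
a = 9.034 × 10^7 m
r = 8.754 × 10^7 m
GM = 6.838 × 10^14 m³/s²
2/r − 1/a = 2.28467 × 10^-8 − 1.10693 × 10^-8 = 1.17774 × 10^-8 m⁻¹
v² = GM (2/r − 1/a) = 8.05339 × 10^6 m²/s²
v = 2837.85 m/s ≈ 2.838 km/s

Final answer: 2.838 km/s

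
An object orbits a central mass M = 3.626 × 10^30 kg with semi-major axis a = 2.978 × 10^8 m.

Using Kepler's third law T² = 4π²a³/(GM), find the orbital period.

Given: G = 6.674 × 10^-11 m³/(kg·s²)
M = 3.626 × 10^30 kg
GM = G × M = 6.674 × 10^-11 × 3.626 × 10^30 = 2.41999 × 10^20 m³/s²
a = 2.978 × 10^8 m
a³ = 2.64103 × 10^25 m³
T = 2π √(a³/GM) = 2π √((2.64103 × 10^25) / (2.41999 × 10^20)) = 2π × 330.354 s
T = 2075.68 s ≈ 34.59 minutes

Final answer: 34.59 minutes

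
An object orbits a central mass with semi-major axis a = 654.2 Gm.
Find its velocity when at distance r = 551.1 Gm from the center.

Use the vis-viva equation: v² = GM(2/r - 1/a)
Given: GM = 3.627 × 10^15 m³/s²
a = 654.2 Gm = 6.542 × 10^11 m
r = 551.1 Gm = 5.511 × 10^11 m
GM = 3.627 × 10^15 m³/s²
2/r − 1/a = 3.62911 × 10^-12 − 1.52858 × 10^-12 = 2.10052 × 10^-12 m⁻¹
v² = GM (2/r − 1/a) = 7618.59 m²/s²
v = 87.2845 m/s ≈ 87.28 m/s

Final answer: 87.28 m/s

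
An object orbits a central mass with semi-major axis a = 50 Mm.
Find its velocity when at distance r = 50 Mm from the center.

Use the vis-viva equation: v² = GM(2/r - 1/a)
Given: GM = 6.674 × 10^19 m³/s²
a = 50 Mm = 5 × 10^7 m
r = 50 Mm = 5 × 10^7 m
GM = 6.674 × 10^19 m³/s²
2/r − 1/a = 4 × 10^-8 − 2 × 10^-8 = 2 × 10^-8 m⁻¹
v² = GM (2/r − 1/a) = 1.3348 × 10^12 m²/s²
v = 1.15534 × 10^6 m/s ≈ 1155 km/s

Final answer: 1155 km/s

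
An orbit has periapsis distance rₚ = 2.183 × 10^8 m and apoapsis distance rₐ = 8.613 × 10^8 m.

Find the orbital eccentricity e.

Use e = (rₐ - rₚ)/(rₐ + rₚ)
rₚ = 2.183 × 10^8 m
rₐ = 8.613 × 10^8 m
rₐ − rₚ = 6.43 × 10^8 m
rₐ + rₚ = 1.0796 × 10^9 m
e = (rₐ − rₚ)/(rₐ + rₚ) = 0.595591

Final answer: e = 0.5956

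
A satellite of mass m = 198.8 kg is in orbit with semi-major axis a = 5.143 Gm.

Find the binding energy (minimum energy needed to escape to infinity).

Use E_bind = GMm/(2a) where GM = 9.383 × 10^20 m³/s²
a = 5.143 Gm = 5.143 × 10^9 m
GM = 9.383 × 10^20 m³/s²
m = 198.8 kg
GMm = 9.383 × 10^20 × 198.8 = 1.86534 × 10^23 m³·kg/s²
2a = 1.0286 × 10^10 m
E_bind = GMm/(2a) = 1.81348 × 10^13 J ≈ 18.13 TJ

Final answer: 18.13 TJ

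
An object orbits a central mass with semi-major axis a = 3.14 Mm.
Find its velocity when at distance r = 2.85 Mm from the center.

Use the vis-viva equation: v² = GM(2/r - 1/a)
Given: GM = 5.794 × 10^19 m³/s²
a = 3.14 Mm = 3.14 × 10^6 m
r = 2.85 Mm = 2.85 × 10^6 m
GM = 5.794 × 10^19 m³/s²
2/r − 1/a = 7.01754 × 10^-7 − 3.18471 × 10^-7 = 3.83283 × 10^-7 m⁻¹
v² = GM (2/r − 1/a) = 2.22074 × 10^13 m²/s²
v = 4.71247 × 10^6 m/s ≈ 4712 km/s

Final answer: 4712 km/s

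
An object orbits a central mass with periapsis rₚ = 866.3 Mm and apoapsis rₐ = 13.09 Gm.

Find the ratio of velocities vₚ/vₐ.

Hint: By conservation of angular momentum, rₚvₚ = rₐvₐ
rₚ = 866.3 Mm = 8.663 × 10^8 m
rₐ = 13.09 Gm = 1.309 × 10^10 m
rₚvₚ = rₐvₐ  ⇒  vₚ/vₐ = rₐ/rₚ
vₚ/vₐ = (1.309 × 10^10) / (8.663 × 10^8) = 15.1102

Final answer: vₚ/vₐ = 15.11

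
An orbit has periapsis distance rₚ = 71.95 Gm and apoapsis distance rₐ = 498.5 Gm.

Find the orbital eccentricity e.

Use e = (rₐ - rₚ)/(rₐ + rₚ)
rₚ = 71.95 Gm = 7.195 × 10^10 m
rₐ = 498.5 Gm = 4.985 × 10^11 m
rₐ − rₚ = 4.2655 × 10^11 m
rₐ + rₚ = 5.7045 × 10^11 m
e = (rₐ − rₚ)/(rₐ + rₚ) = 0.747743

Final answer: e = 0.7477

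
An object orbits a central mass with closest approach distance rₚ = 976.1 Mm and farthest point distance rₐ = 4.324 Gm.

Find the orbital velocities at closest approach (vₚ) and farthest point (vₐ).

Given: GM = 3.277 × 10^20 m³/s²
rₚ = 976.1 Mm = 9.761 × 10^8 m
rₐ = 4.324 Gm = 4.324 × 10^9 m
GM = 3.277 × 10^20 m³/s²
a = (rₚ + rₐ)/2 = 2.65005 × 10^9 m
Vis-viva: v² = GM (2/r − 1/a)
vₚ² = 3.277 × 10^20 × (2.04897 × 10^-9 − 3.77351 × 10^-10) = 5.4779 × 10^11 m²/s²
vₚ = 740128 m/s ≈ 740.1 km/s
vₐ² = 3.277 × 10^20 × (4.62535 × 10^-10 − 3.77351 × 10^-10) = 2.79146 × 10^10 m²/s²
vₐ = 167077 m/s ≈ 167.1 km/s

Final answer: vₚ = 740.1 km/s, vₐ = 167.1 km/s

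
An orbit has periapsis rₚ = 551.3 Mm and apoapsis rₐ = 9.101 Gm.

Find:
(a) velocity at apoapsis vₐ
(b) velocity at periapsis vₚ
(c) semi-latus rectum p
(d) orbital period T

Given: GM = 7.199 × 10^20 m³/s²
rₚ = 551.3 Mm = 5.513 × 10^8 m
rₐ = 9.101 Gm = 9.101 × 10^9 m
GM = 7.199 × 10^20 m³/s²
a = (rₚ + rₐ)/2 = 4.82615 × 10^9 m
e = (rₐ − rₚ)/(rₐ + rₚ) = (8.5497 × 10^9) / (9.6523 × 10^9) = 0.885768
(a) vₐ² = GM (2/rₐ − 1/a) = 7.199 × 10^20 × (2.19756 × 10^-10 − 2.07205 × 10^-10) = 9.03588 × 10^9 m²/s²;  vₐ = 95057.2 m/s ≈ 95.06 km/s
(b) vₚ² = GM (2/rₚ − 1/a) = 7.199 × 10^20 × (3.62779 × 10^-9 − 2.07205 × 10^-10) = 2.46248 × 10^12 m²/s²;  vₚ = 1.56923 × 10^6 m/s ≈ 1569 km/s
(c) 1 − e² = 0.215415;  p = a(1 − e²) = 4.82615 × 10^9 × 0.215415 = 1.03962 × 10^9 m ≈ 1.04 Gm
(d) a³ = 1.12409 × 10^29 m³;  T = 2π √(a³/GM) = 2π × 12495.8 s = 78513.6 s ≈ 21.81 hours

Final answer:
(a) velocity at apoapsis vₐ = 95.06 km/s
(b) velocity at periapsis vₚ = 1569 km/s
(c) semi-latus rectum p = 1.04 Gm
(d) orbital period T = 21.81 hours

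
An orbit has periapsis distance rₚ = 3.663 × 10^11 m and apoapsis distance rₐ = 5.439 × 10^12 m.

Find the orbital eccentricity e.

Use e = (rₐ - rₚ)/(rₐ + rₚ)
rₚ = 3.663 × 10^11 m
rₐ = 5.439 × 10^12 m
rₐ − rₚ = 5.0727 × 10^12 m
rₐ + rₚ = 5.8053 × 10^12 m
e = (rₐ − rₚ)/(rₐ + rₚ) = 0.873805

Final answer: e = 0.8738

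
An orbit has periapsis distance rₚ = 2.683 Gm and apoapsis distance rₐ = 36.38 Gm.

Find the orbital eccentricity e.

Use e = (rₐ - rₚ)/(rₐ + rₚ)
rₚ = 2.683 Gm = 2.683 × 10^9 m
rₐ = 36.38 Gm = 3.638 × 10^10 m
rₐ − rₚ = 3.3697 × 10^10 m
rₐ + rₚ = 3.9063 × 10^10 m
e = (rₐ − rₚ)/(rₐ + rₚ) = 0.862632

Final answer: e = 0.8626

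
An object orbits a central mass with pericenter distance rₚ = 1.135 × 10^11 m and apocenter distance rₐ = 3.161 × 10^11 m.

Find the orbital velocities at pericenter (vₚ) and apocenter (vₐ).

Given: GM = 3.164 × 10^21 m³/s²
rₚ = 1.135 × 10^11 m
rₐ = 3.161 × 10^11 m
GM = 3.164 × 10^21 m³/s²
a = (rₚ + rₐ)/2 = 2.148 × 10^11 m
Vis-viva: v² = GM (2/r − 1/a)
vₚ² = 3.164 × 10^21 × (1.76211 × 10^-11 − 4.65549 × 10^-12) = 4.10233 × 10^10 m²/s²
vₚ = 202542 m/s ≈ 202.5 km/s
vₐ² = 3.164 × 10^21 × (6.32711 × 10^-12 − 4.65549 × 10^-12) = 5.289 × 10^9 m²/s²
vₐ = 72725.5 m/s ≈ 72.73 km/s

Final answer: vₚ = 202.5 km/s, vₐ = 72.73 km/s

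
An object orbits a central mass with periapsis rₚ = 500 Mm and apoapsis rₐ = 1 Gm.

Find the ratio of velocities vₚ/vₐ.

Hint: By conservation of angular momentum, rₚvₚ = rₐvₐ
rₚ = 500 Mm = 5 × 10^8 m
rₐ = 1 Gm = 1 × 10^9 m
rₚvₚ = rₐvₐ  ⇒  vₚ/vₐ = rₐ/rₚ
vₚ/vₐ = (1 × 10^9) / (5 × 10^8) = 2

Final answer: vₚ/vₐ = 2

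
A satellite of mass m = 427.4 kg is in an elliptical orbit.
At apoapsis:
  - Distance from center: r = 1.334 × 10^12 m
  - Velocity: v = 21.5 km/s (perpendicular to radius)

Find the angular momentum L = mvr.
r = 1.334 × 10^12 m
v = 21.5 km/s = 21500 m/s
vr = 21500 × 1.334 × 10^12 = 2.8681 × 10^16 m²/s
L = m × vr = 427.4 × 2.8681 × 10^16 = 1.22583 × 10^19 kg·m²/s ≈ 1.226 × 10^19 kg·m²/s

Final answer: L = 1.226 × 10^19 kg·m²/s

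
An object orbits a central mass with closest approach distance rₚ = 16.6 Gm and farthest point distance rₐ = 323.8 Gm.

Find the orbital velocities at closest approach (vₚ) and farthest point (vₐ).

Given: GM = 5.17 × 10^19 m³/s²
rₚ = 16.6 Gm = 1.66 × 10^10 m
rₐ = 323.8 Gm = 3.238 × 10^11 m
GM = 5.17 × 10^19 m³/s²
a = (rₚ + rₐ)/2 = 1.702 × 10^11 m
Vis-viva: v² = GM (2/r − 1/a)
vₚ² = 5.17 × 10^19 × (1.20482 × 10^-10 − 5.87544 × 10^-12) = 5.92516 × 10^9 m²/s²
vₚ = 76975 m/s ≈ 76.98 km/s
vₐ² = 5.17 × 10^19 × (6.17665 × 10^-12 − 5.87544 × 10^-12) = 1.55726 × 10^7 m²/s²
vₐ = 3946.22 m/s ≈ 3.946 km/s

Final answer: vₚ = 76.98 km/s, vₐ = 3.946 km/s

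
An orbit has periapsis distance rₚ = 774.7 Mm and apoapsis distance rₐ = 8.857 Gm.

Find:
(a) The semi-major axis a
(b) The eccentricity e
rₚ = 774.7 Mm = 7.747 × 10^8 m
rₐ = 8.857 Gm = 8.857 × 10^9 m
(a) a = (rₚ + rₐ)/2 = 4.81585 × 10^9 m ≈ 4.816 Gm
(b) e = (rₐ − rₚ)/(rₐ + rₚ) = (8.0823 × 10^9) / (9.6317 × 10^9) = 0.839135

Final answer:
(a) a = 4.816 Gm
(b) e = 0.8391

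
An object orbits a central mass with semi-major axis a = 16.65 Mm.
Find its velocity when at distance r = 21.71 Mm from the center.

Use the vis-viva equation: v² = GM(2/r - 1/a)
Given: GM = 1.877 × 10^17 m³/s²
a = 16.65 Mm = 1.665 × 10^7 m
r = 21.71 Mm = 2.171 × 10^7 m
GM = 1.877 × 10^17 m³/s²
2/r − 1/a = 9.21234 × 10^-8 − 6.00601 × 10^-8 = 3.20634 × 10^-8 m⁻¹
v² = GM (2/r − 1/a) = 6.0183 × 10^9 m²/s²
v = 77577.7 m/s ≈ 77.58 km/s

Final answer: 77.58 km/s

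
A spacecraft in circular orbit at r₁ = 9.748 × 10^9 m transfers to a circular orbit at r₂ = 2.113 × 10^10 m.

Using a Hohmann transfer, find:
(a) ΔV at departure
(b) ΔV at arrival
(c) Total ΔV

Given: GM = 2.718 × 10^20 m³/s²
r₁ = 9.748 × 10^9 m
r₂ = 2.113 × 10^10 m
GM = 2.718 × 10^20 m³/s²
Transfer ellipse: a_t = (r₁ + r₂)/2 = 1.5439 × 10^10 m
Circular speed at r₁: v₁ = √(GM/r₁) = 166981 m/s
Transfer speed at r₁ (periapsis): v₁ₜ = √(GM(2/r₁ − 1/a_t)) = 195347 m/s
(a) ΔV₁ = v₁ₜ − v₁ = 28366.2 m/s ≈ 28.37 km/s
Circular speed at r₂: v₂ = √(GM/r₂) = 113416 m/s
Transfer speed at r₂ (apoapsis): v₂ₜ = √(GM(2/r₂ − 1/a_t)) = 90120.4 m/s
(b) ΔV₂ = v₂ − v₂ₜ = 23295.8 m/s ≈ 23.3 km/s
(c) ΔV_total = ΔV₁ + ΔV₂ = 51662 m/s ≈ 51.66 km/s

Final answer:
(a) ΔV₁ = 28.37 km/s
(b) ΔV₂ = 23.3 km/s
(c) ΔV_total = 51.66 km/s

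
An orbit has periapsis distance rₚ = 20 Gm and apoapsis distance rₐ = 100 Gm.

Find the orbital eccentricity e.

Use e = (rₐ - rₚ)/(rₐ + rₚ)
rₚ = 20 Gm = 2 × 10^10 m
rₐ = 100 Gm = 1 × 10^11 m
rₐ − rₚ = 8 × 10^10 m
rₐ + rₚ = 1.2 × 10^11 m
e = (rₐ − rₚ)/(rₐ + rₚ) = 0.666667

Final answer: e = 0.6667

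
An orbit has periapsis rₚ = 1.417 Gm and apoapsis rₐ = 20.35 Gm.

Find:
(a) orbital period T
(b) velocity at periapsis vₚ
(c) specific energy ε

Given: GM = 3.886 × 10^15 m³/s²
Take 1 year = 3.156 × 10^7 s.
rₚ = 1.417 Gm = 1.417 × 10^9 m
rₐ = 20.35 Gm = 2.035 × 10^10 m
GM = 3.886 × 10^15 m³/s²
a = (rₚ + rₐ)/2 = 1.08835 × 10^10 m
e = (rₐ − rₚ)/(rₐ + rₚ) = (1.8933 × 10^10) / (2.1767 × 10^10) = 0.869803
(a) a³ = 1.28916 × 10^30 m³;  T = 2π √(a³/GM) = 2π × 1.82138 × 10^7 s = 1.14441 × 10^8 s ≈ 3.626 years
(b) vₚ² = GM (2/rₚ − 1/a) = 3.886 × 10^15 × (1.41143 × 10^-9 − 9.18822 × 10^-11) = 5.12777 × 10^6 m²/s²;  vₚ = 2264.46 m/s ≈ 2.264 km/s
(c) 2a = 2.1767 × 10^10 m;  ε = −GM/(2a) = -178527 J/kg ≈ -178.5 kJ/kg

Final answer:
(a) orbital period T = 3.626 years
(b) velocity at periapsis vₚ = 2.264 km/s
(c) specific energy ε = -178.5 kJ/kg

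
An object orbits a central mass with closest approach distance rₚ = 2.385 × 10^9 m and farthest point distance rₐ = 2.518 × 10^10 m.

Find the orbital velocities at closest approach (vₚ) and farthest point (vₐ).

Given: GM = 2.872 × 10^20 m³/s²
rₚ = 2.385 × 10^9 m
rₐ = 2.518 × 10^10 m
GM = 2.872 × 10^20 m³/s²
a = (rₚ + rₐ)/2 = 1.37825 × 10^10 m
Vis-viva: v² = GM (2/r − 1/a)
vₚ² = 2.872 × 10^20 × (8.38574 × 10^-10 − 7.25558 × 10^-11) = 2.20001 × 10^11 m²/s²
vₚ = 469042 m/s ≈ 469 km/s
vₐ² = 2.872 × 10^20 × (7.94281 × 10^-11 − 7.25558 × 10^-11) = 1.97374 × 10^9 m²/s²
vₐ = 44426.8 m/s ≈ 44.43 km/s

Final answer: vₚ = 469 km/s, vₐ = 44.43 km/s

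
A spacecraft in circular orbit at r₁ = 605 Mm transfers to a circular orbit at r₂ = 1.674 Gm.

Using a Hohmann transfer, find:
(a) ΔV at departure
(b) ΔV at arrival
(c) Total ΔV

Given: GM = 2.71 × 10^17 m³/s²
r₁ = 605 Mm = 6.05 × 10^8 m
r₂ = 1.674 Gm = 1.674 × 10^9 m
GM = 2.71 × 10^17 m³/s²
Transfer ellipse: a_t = (r₁ + r₂)/2 = 1.1395 × 10^9 m
Circular speed at r₁: v₁ = √(GM/r₁) = 21164.4 m/s
Transfer speed at r₁ (periapsis): v₁ₜ = √(GM(2/r₁ − 1/a_t)) = 25652.4 m/s
(a) ΔV₁ = v₁ₜ − v₁ = 4487.92 m/s ≈ 4.488 km/s
Circular speed at r₂: v₂ = √(GM/r₂) = 12723.5 m/s
Transfer speed at r₂ (apoapsis): v₂ₜ = √(GM(2/r₂ − 1/a_t)) = 9271.02 m/s
(b) ΔV₂ = v₂ − v₂ₜ = 3452.49 m/s ≈ 3.452 km/s
(c) ΔV_total = ΔV₁ + ΔV₂ = 7940.41 m/s ≈ 7.94 km/s

Final answer:
(a) ΔV₁ = 4.488 km/s
(b) ΔV₂ = 3.452 km/s
(c) ΔV_total = 7.94 km/s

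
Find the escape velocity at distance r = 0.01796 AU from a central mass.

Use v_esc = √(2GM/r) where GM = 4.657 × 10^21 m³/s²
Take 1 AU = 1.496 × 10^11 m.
r = 0.01796 AU = 2.68682 × 10^9 m
GM = 4.657 × 10^21 m³/s²
2GM/r = 2 × (4.657 × 10^21) / (2.68682 × 10^9) = 3.46656 × 10^12 m²/s²
v_esc = √(2GM/r) = 1.86187 × 10^6 m/s ≈ 1862 km/s

Final answer: 1862 km/s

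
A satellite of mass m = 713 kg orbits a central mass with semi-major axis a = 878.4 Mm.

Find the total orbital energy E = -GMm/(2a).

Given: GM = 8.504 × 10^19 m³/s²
a = 878.4 Mm = 8.784 × 10^8 m
GM = 8.504 × 10^19 m³/s²
2a = 1.7568 × 10^9 m
GMm = 8.504 × 10^19 × 713 = 6.06335 × 10^22 m³·kg/s²
E = −GMm/(2a) = -3.45136 × 10^13 J ≈ -34.51 TJ

Final answer: -34.51 TJ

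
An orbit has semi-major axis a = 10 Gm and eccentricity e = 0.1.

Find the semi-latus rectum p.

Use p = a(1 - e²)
a = 10 Gm = 1 × 10^10 m
e = 0.1,  e² = 0.01,  1 − e² = 0.99
p = a(1 − e²) = 1 × 10^10 m × 0.99 = 9.9 × 10^9 m ≈ 9.9 Gm

Final answer: p = 9.9 Gm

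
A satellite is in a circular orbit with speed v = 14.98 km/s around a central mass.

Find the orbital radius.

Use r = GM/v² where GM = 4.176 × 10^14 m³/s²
v = 14.98 km/s = 14980 m/s
GM = 4.176 × 10^14 m³/s²
v² = 2.244 × 10^8 m²/s²
r = GM/v² = (4.176 × 10^14) / (2.244 × 10^8) = 1.86096 × 10^6 m ≈ 1.861 Mm

Final answer: 1.861 Mm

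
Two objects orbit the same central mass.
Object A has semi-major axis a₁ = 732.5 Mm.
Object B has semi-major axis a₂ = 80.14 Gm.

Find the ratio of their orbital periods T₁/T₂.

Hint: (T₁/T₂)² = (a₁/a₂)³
a₁ = 732.5 Mm = 7.325 × 10^8 m
a₂ = 80.14 Gm = 8.014 × 10^10 m
a₁/a₂ = 0.00914025
T₁/T₂ = (a₁/a₂)^(3/2) = (0.00914025)^1.5 = 0.000873851

Final answer: T₁/T₂ = 0.0008739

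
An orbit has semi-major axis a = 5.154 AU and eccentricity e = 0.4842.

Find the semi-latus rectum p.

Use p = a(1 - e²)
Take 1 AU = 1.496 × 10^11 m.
a = 5.154 AU = 7.71038 × 10^11 m
e = 0.4842,  e² = 0.23445,  1 − e² = 0.76555
p = a(1 − e²) = 7.71038 × 10^11 m × 0.76555 = 5.90269 × 10^11 m ≈ 3.946 AU

Final answer: p = 3.946 AU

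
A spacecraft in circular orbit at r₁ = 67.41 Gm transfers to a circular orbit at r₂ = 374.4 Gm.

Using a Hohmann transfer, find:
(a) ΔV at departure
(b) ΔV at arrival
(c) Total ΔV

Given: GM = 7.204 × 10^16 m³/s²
r₁ = 67.41 Gm = 6.741 × 10^10 m
r₂ = 374.4 Gm = 3.744 × 10^11 m
GM = 7.204 × 10^16 m³/s²
Transfer ellipse: a_t = (r₁ + r₂)/2 = 2.20905 × 10^11 m
Circular speed at r₁: v₁ = √(GM/r₁) = 1033.77 m/s
Transfer speed at r₁ (periapsis): v₁ₜ = √(GM(2/r₁ − 1/a_t)) = 1345.83 m/s
(a) ΔV₁ = v₁ₜ − v₁ = 312.057 m/s ≈ 312.1 m/s
Circular speed at r₂: v₂ = √(GM/r₂) = 438.651 m/s
Transfer speed at r₂ (apoapsis): v₂ₜ = √(GM(2/r₂ − 1/a_t)) = 242.314 m/s
(b) ΔV₂ = v₂ − v₂ₜ = 196.337 m/s ≈ 196.3 m/s
(c) ΔV_total = ΔV₁ + ΔV₂ = 508.394 m/s ≈ 508.4 m/s

Final answer:
(a) ΔV₁ = 312.1 m/s
(b) ΔV₂ = 196.3 m/s
(c) ΔV_total = 508.4 m/s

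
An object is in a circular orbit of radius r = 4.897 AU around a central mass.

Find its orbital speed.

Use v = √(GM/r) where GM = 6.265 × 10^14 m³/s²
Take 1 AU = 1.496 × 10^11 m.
r = 4.897 AU = 7.32591 × 10^11 m
GM = 6.265 × 10^14 m³/s²
GM/r = (6.265 × 10^14) / (7.32591 × 10^11) = 855.184 m²/s²
v = √(GM/r) = 29.2435 m/s ≈ 29.24 m/s

Final answer: 29.24 m/s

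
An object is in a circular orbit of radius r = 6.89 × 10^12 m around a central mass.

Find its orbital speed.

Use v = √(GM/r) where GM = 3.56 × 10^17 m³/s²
r = 6.89 × 10^12 m
GM = 3.56 × 10^17 m³/s²
GM/r = (3.56 × 10^17) / (6.89 × 10^12) = 51669.1 m²/s²
v = √(GM/r) = 227.308 m/s ≈ 227.3 m/s

Final answer: 227.3 m/s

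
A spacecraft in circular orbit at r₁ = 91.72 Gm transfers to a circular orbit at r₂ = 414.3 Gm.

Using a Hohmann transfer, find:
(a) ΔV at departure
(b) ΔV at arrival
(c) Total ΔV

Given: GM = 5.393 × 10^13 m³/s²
r₁ = 91.72 Gm = 9.172 × 10^10 m
r₂ = 414.3 Gm = 4.143 × 10^11 m
GM = 5.393 × 10^13 m³/s²
Transfer ellipse: a_t = (r₁ + r₂)/2 = 2.5301 × 10^11 m
Circular speed at r₁: v₁ = √(GM/r₁) = 24.2484 m/s
Transfer speed at r₁ (periapsis): v₁ₜ = √(GM(2/r₁ − 1/a_t)) = 31.0293 m/s
(a) ΔV₁ = v₁ₜ − v₁ = 6.78088 m/s ≈ 6.781 m/s
Circular speed at r₂: v₂ = √(GM/r₂) = 11.4093 m/s
Transfer speed at r₂ (apoapsis): v₂ₜ = √(GM(2/r₂ − 1/a_t)) = 6.86943 m/s
(b) ΔV₂ = v₂ − v₂ₜ = 4.53983 m/s ≈ 4.54 m/s
(c) ΔV_total = ΔV₁ + ΔV₂ = 11.3207 m/s ≈ 11.32 m/s

Final answer:
(a) ΔV₁ = 6.781 m/s
(b) ΔV₂ = 4.54 m/s
(c) ΔV_total = 11.32 m/s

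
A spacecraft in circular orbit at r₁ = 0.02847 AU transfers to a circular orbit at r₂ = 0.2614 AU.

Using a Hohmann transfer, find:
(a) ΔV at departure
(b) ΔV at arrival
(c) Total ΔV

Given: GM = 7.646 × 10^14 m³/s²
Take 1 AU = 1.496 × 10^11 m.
r₁ = 0.02847 AU = 4.25911 × 10^9 m
r₂ = 0.2614 AU = 3.91054 × 10^10 m
GM = 7.646 × 10^14 m³/s²
Transfer ellipse: a_t = (r₁ + r₂)/2 = 2.16823 × 10^10 m
Circular speed at r₁: v₁ = √(GM/r₁) = 423.699 m/s
Transfer speed at r₁ (periapsis): v₁ₜ = √(GM(2/r₁ − 1/a_t)) = 569.015 m/s
(a) ΔV₁ = v₁ₜ − v₁ = 145.316 m/s ≈ 145.3 m/s
Circular speed at r₂: v₂ = √(GM/r₂) = 139.829 m/s
Transfer speed at r₂ (apoapsis): v₂ₜ = √(GM(2/r₂ − 1/a_t)) = 61.9734 m/s
(b) ΔV₂ = v₂ − v₂ₜ = 77.856 m/s ≈ 77.86 m/s
(c) ΔV_total = ΔV₁ + ΔV₂ = 223.172 m/s ≈ 223.2 m/s

Final answer:
(a) ΔV₁ = 145.3 m/s
(b) ΔV₂ = 77.86 m/s
(c) ΔV_total = 223.2 m/s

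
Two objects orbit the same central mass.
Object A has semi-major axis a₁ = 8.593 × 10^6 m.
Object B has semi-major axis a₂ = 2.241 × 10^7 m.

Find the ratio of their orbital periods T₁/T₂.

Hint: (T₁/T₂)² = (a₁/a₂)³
a₁ = 8.593 × 10^6 m
a₂ = 2.241 × 10^7 m
a₁/a₂ = 0.383445
T₁/T₂ = (a₁/a₂)^(3/2) = (0.383445)^1.5 = 0.23744

Final answer: T₁/T₂ = 0.2374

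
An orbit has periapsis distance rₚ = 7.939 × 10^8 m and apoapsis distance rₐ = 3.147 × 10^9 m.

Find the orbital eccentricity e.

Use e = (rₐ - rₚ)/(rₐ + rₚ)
rₚ = 7.939 × 10^8 m
rₐ = 3.147 × 10^9 m
rₐ − rₚ = 2.3531 × 10^9 m
rₐ + rₚ = 3.9409 × 10^9 m
e = (rₐ − rₚ)/(rₐ + rₚ) = 0.597097

Final answer: e = 0.5971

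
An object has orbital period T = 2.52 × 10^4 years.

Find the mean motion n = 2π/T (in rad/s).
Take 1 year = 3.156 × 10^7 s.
T = 2.52 × 10^4 years = 7.95312 × 10^11 s
n = 2π / (7.95312 × 10^11 s) = 7.90028 × 10^-12 rad/s ≈ 7.9 × 10^-12 rad/s

Final answer: n = 7.9 × 10^-12 rad/s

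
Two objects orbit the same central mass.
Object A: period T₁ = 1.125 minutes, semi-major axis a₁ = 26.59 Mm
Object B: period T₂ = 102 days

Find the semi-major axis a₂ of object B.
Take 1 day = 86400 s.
T₁ = 1.125 minutes = 67.5 s
T₂ = 102 days = 8.8128 × 10^6 s
a₁ = 26.59 Mm = 2.659 × 10^7 m
Kepler's third law: (T₂/T₁)² = (a₂/a₁)³  ⇒  a₂ = a₁ (T₂/T₁)^(2/3)
T₂/T₁ = 130560
(T₂/T₁)^(2/3) = 2573.59
a₂ = 2.659 × 10^7 m × 2573.59 = 6.84319 × 10^10 m ≈ 68.43 Gm

Final answer: a₂ = 68.43 Gm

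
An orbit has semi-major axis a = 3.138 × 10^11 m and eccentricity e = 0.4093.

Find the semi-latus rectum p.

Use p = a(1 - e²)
a = 3.138 × 10^11 m
e = 0.4093,  e² = 0.167526,  1 − e² = 0.832474
p = a(1 − e²) = 3.138 × 10^11 m × 0.832474 = 2.6123 × 10^11 m ≈ 2.612 × 10^11 m

Final answer: p = 2.612 × 10^11 m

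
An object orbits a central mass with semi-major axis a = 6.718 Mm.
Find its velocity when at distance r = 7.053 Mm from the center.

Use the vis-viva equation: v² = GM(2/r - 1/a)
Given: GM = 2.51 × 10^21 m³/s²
a = 6.718 Mm = 6.718 × 10^6 m
r = 7.053 Mm = 7.053 × 10^6 m
GM = 2.51 × 10^21 m³/s²
2/r − 1/a = 2.83567 × 10^-7 − 1.48854 × 10^-7 = 1.34713 × 10^-7 m⁻¹
v² = GM (2/r − 1/a) = 3.38131 × 10^14 m²/s²
v = 1.83883 × 10^7 m/s ≈ 1.839 × 10^4 km/s

Final answer: 1.839 × 10^4 km/s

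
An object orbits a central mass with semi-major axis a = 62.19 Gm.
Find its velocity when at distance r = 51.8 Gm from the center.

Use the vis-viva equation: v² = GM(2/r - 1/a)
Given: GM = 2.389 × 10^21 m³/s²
a = 62.19 Gm = 6.219 × 10^10 m
r = 51.8 Gm = 5.18 × 10^10 m
GM = 2.389 × 10^21 m³/s²
2/r − 1/a = 3.861 × 10^-11 − 1.60798 × 10^-11 = 2.25303 × 10^-11 m⁻¹
v² = GM (2/r − 1/a) = 5.38248 × 10^10 m²/s²
v = 232002 m/s ≈ 232 km/s

Final answer: 232 km/s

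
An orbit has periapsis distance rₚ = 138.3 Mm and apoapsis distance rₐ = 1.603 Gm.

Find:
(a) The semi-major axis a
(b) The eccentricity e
rₚ = 138.3 Mm = 1.383 × 10^8 m
rₐ = 1.603 Gm = 1.603 × 10^9 m
(a) a = (rₚ + rₐ)/2 = 8.7065 × 10^8 m ≈ 870.6 Mm
(b) e = (rₐ − rₚ)/(rₐ + rₚ) = (1.4647 × 10^9) / (1.7413 × 10^9) = 0.841153

Final answer:
(a) a = 870.6 Mm
(b) e = 0.8412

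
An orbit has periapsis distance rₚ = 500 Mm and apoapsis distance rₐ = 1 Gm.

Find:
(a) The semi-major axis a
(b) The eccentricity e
rₚ = 500 Mm = 5 × 10^8 m
rₐ = 1 Gm = 1 × 10^9 m
(a) a = (rₚ + rₐ)/2 = 7.5 × 10^8 m ≈ 750 Mm
(b) e = (rₐ − rₚ)/(rₐ + rₚ) = (5 × 10^8) / (1.5 × 10^9) = 0.333333

Final answer:
(a) a = 750 Mm
(b) e = 0.3333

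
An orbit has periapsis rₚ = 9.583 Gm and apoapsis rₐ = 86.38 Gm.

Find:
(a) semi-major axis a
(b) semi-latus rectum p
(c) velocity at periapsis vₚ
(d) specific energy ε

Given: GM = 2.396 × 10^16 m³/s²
rₚ = 9.583 Gm = 9.583 × 10^9 m
rₐ = 86.38 Gm = 8.638 × 10^10 m
GM = 2.396 × 10^16 m³/s²
a = (rₚ + rₐ)/2 = 4.79815 × 10^10 m
e = (rₐ − rₚ)/(rₐ + rₚ) = (7.6797 × 10^10) / (9.5963 × 10^10) = 0.800277
(a) a = 4.79815 × 10^10 m ≈ 47.98 Gm
(b) 1 − e² = 0.359556;  p = a(1 − e²) = 4.79815 × 10^10 × 0.359556 = 1.72521 × 10^10 m ≈ 17.25 Gm
(c) vₚ² = GM (2/rₚ − 1/a) = 2.396 × 10^16 × (2.08703 × 10^-10 − 2.08414 × 10^-11) = 4.50116 × 10^6 m²/s²;  vₚ = 2121.59 m/s ≈ 2.122 km/s
(d) 2a = 9.5963 × 10^10 m;  ε = −GM/(2a) = -249680 J/kg ≈ -249.7 kJ/kg

Final answer:
(a) semi-major axis a = 47.98 Gm
(b) semi-latus rectum p = 17.25 Gm
(c) velocity at periapsis vₚ = 2.122 km/s
(d) specific energy ε = -249.7 kJ/kg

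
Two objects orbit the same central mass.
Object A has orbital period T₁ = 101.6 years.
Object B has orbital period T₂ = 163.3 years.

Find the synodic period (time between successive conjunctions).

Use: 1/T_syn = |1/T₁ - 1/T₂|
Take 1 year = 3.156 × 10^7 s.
T₁ = 101.6 years = 3.2065 × 10^9 s
T₂ = 163.3 years = 5.15375 × 10^9 s
1/T₁ = 3.11867 × 10^-10 s⁻¹
1/T₂ = 1.94034 × 10^-10 s⁻¹
|1/T₁ − 1/T₂| = 1.17833 × 10^-10 s⁻¹
T_syn = 1 / |1/T₁ − 1/T₂| = 8.48656 × 10^9 s ≈ 268.9 years

Final answer: T_syn = 268.9 years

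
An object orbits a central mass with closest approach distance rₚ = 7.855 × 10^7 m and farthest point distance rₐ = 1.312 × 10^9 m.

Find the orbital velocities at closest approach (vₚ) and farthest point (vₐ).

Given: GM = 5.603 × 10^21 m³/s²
rₚ = 7.855 × 10^7 m
rₐ = 1.312 × 10^9 m
GM = 5.603 × 10^21 m³/s²
a = (rₚ + rₐ)/2 = 6.95275 × 10^8 m
Vis-viva: v² = GM (2/r − 1/a)
vₚ² = 5.603 × 10^21 × (2.54615 × 10^-8 − 1.43828 × 10^-9) = 1.34602 × 10^14 m²/s²
vₚ = 1.16018 × 10^7 m/s ≈ 1.16 × 10^4 km/s
vₐ² = 5.603 × 10^21 × (1.52439 × 10^-9 − 1.43828 × 10^-9) = 4.82477 × 10^11 m²/s²
vₐ = 694605 m/s ≈ 694.6 km/s

Final answer: vₚ = 1.16 × 10^4 km/s, vₐ = 694.6 km/s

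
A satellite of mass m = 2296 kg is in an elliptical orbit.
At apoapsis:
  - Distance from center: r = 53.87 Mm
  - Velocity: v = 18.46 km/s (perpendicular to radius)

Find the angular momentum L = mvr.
r = 53.87 Mm = 5.387 × 10^7 m
v = 18.46 km/s = 18460 m/s
vr = 18460 × 5.387 × 10^7 = 9.9444 × 10^11 m²/s
L = m × vr = 2296 × 9.9444 × 10^11 = 2.28323 × 10^15 kg·m²/s ≈ 2.283 × 10^15 kg·m²/s

Final answer: L = 2.283 × 10^15 kg·m²/s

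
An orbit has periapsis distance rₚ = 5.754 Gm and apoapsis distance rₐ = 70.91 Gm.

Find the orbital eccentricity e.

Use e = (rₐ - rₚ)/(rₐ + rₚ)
rₚ = 5.754 Gm = 5.754 × 10^9 m
rₐ = 70.91 Gm = 7.091 × 10^10 m
rₐ − rₚ = 6.5156 × 10^10 m
rₐ + rₚ = 7.6664 × 10^10 m
e = (rₐ − rₚ)/(rₐ + rₚ) = 0.84989

Final answer: e = 0.8499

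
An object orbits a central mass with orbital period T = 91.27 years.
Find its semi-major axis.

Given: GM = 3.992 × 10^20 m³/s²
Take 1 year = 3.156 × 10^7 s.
T = 91.27 years = 2.88048 × 10^9 s
GM = 3.992 × 10^20 m³/s²
Kepler's third law: a³ = GM T² / (4π²)
T² = 8.29717 × 10^18 s²
a³ = (3.992 × 10^20) × (8.29717 × 10^18) / (4π²) = 8.38998 × 10^37 m³
a = (a³)^(1/3) = 4.37778 × 10^12 m ≈ 4.378 Tm

Final answer: 4.378 Tm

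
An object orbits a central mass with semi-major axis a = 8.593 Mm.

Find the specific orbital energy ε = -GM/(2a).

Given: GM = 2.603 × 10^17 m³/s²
a = 8.593 Mm = 8.593 × 10^6 m
GM = 2.603 × 10^17 m³/s²
2a = 1.7186 × 10^7 m
ε = −GM/(2a) = -1.5146 × 10^10 J/kg ≈ -15.15 GJ/kg

Final answer: -15.15 GJ/kg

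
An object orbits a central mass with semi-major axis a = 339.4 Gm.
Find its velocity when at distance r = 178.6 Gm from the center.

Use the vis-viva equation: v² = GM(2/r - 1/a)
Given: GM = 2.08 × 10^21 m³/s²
a = 339.4 Gm = 3.394 × 10^11 m
r = 178.6 Gm = 1.786 × 10^11 m
GM = 2.08 × 10^21 m³/s²
2/r − 1/a = 1.11982 × 10^-11 − 2.94638 × 10^-12 = 8.25183 × 10^-12 m⁻¹
v² = GM (2/r − 1/a) = 1.71638 × 10^10 m²/s²
v = 131011 m/s ≈ 131 km/s

Final answer: 131 km/s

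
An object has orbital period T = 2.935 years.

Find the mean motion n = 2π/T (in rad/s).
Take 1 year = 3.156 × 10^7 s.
T = 2.935 years = 9.26286 × 10^7 s
n = 2π / (9.26286 × 10^7 s) = 6.7832 × 10^-8 rad/s ≈ 6.783 × 10^-8 rad/s

Final answer: n = 6.783 × 10^-8 rad/s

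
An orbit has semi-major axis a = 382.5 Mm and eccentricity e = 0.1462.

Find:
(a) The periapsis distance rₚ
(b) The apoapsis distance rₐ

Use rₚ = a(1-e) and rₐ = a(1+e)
a = 382.5 Mm = 3.825 × 10^8 m
e = 0.1462:  1 − e = 0.8538,  1 + e = 1.1462
(a) rₚ = a(1 − e) = 3.825 × 10^8 m × 0.8538 = 3.26578 × 10^8 m ≈ 326.6 Mm
(b) rₐ = a(1 + e) = 3.825 × 10^8 m × 1.1462 = 4.38421 × 10^8 m ≈ 438.4 Mm

Final answer:
(a) rₚ = 326.6 Mm
(b) rₐ = 438.4 Mm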